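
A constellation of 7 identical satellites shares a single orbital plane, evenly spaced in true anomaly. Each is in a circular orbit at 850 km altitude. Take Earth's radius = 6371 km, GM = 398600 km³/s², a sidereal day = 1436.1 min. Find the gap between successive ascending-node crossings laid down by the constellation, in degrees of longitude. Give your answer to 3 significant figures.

Semi-major axis a = 6371 + 850 = 7221 km. Period T = 2π√(a³/μ) = 2π√(7221³/398600) = 6106.7 s = 101.78 min.
Single-satellite node shift = (6106.7/86166) × 360° = 25.51°.
With 7 satellites evenly phased, successive equator crossings are 25.51/7 = 3.645° apart.

3.64°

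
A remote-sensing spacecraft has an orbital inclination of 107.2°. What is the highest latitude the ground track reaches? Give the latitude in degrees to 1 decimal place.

Retrograde orbit: the ground track reaches ±(180° − i) = ±(180 − 107.2) = ±72.8°.

72.8°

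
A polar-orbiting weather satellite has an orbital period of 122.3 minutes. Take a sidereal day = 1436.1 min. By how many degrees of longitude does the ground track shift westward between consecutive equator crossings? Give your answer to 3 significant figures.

T = 122.3 min = 7338.0 s.
During one orbit Earth rotates (7338.0 / 86166) × 360° = 30.66°.

30.7°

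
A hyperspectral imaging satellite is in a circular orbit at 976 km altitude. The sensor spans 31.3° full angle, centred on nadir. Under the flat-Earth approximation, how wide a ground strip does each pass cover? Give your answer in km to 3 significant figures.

547 km

Half-angle = 31.3°/2 = 15.65°.
Swath width ≈ 2h·tan(θ/2) = 2 × 976 × tan(15.65°) = 546.8 km.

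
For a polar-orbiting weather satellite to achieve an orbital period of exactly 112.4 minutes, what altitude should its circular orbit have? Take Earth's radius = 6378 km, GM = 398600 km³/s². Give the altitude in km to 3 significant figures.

1340 km

T = 112.4 min = 6744.0 s.
From T = 2π√(a³/μ): a = (μ T²/4π²)^(1/3) = (398600 × 6744.0² / 4π²)^(1/3) = 7715 km.
Altitude h = a − R = 7715 − 6378 = 1337 km.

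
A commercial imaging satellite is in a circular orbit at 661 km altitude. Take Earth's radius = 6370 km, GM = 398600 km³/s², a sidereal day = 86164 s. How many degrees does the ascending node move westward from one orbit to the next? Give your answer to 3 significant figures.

Semi-major axis a = 6370 + 661 = 7031 km. Period T = 2π√(a³/μ) = 2π√(7031³/398600) = 5867.3 s = 97.79 min.
During one orbit Earth rotates (5867.3 / 86164) × 360° = 24.51°.

24.5°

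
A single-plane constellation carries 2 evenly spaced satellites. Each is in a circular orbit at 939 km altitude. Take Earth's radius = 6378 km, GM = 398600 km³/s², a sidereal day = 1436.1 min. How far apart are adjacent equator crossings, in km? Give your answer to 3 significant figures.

1450 km

Semi-major axis a = 6378 + 939 = 7317 km. Period T = 2π√(a³/μ) = 2π√(7317³/398600) = 6228.9 s = 103.81 min.
Single-satellite node shift = (6228.9/86166) × 360° = 26.02°.
With 2 satellites evenly phased, successive equator crossings are 26.02/2 = 13.012° apart.
That is 13.012 × 111.3 = 1448 km at the equator.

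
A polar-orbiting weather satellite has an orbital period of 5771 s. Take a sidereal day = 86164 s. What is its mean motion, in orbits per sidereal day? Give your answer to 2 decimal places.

14.93

Orbits per sidereal day = 86164 / 5771.0 = 14.931.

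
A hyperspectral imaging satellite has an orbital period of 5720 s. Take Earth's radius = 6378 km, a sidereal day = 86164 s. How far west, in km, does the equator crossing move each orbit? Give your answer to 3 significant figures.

During one orbit Earth rotates (5720.0 / 86164) × 360° = 23.90°.
At the equator that is 23.90° × (2π·6378/360) km/° = 23.90 × 111.3 = 2660 km.

2660 km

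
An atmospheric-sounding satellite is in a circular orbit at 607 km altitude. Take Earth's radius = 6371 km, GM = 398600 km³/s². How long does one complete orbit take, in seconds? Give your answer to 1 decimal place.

Semi-major axis a = 6371 + 607 = 6978 km. Period T = 2π√(a³/μ) = 2π√(6978³/398600) = 5801.1 s = 96.68 min.

5801.1 seconds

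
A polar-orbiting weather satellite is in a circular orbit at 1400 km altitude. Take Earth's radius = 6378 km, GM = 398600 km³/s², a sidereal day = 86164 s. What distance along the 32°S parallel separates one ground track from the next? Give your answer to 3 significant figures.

Semi-major axis a = 6378 + 1400 = 7778 km. Period T = 2π√(a³/μ) = 2π√(7778³/398600) = 6826.7 s = 113.78 min.
Node shift per orbit = (6826.7/86164) × 360° = 28.52°.
Equatorial spacing = 28.52 × 111.3 km/° = 3175 km.
At 32° latitude, spacing = 3175 × cos(32°) = 2693 km.

2690 km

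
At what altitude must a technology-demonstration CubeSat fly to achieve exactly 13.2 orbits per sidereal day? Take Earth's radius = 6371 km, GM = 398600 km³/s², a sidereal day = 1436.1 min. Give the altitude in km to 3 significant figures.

1180 km

Required period T = 86166 / 13.2 = 6527.7 s.
From T = 2π√(a³/μ): a = (μ T²/4π²)^(1/3) = (398600 × 6527.7² / 4π²)^(1/3) = 7549 km.
Altitude h = a − R = 7549 − 6371 = 1178 km.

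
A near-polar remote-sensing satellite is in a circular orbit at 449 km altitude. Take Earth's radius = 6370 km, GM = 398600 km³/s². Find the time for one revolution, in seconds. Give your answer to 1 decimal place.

Semi-major axis a = 6370 + 449 = 6819 km. Period T = 2π√(a³/μ) = 2π√(6819³/398600) = 5603.9 s = 93.40 min.

5603.9 seconds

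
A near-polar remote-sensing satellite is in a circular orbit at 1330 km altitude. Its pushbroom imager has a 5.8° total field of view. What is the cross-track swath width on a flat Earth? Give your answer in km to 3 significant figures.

Half-angle = 5.8°/2 = 2.9°.
Swath width ≈ 2h·tan(θ/2) = 2 × 1330 × tan(2.9°) = 134.7 km.

135 km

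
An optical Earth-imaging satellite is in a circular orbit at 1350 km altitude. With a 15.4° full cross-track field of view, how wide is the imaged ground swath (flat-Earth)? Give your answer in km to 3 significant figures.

Half-angle = 15.4°/2 = 7.7°.
Swath width ≈ 2h·tan(θ/2) = 2 × 1350 × tan(7.7°) = 365.1 km.

365 km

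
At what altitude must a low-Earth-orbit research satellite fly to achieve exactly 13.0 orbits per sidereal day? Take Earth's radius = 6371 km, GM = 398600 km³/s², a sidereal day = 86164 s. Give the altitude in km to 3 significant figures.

1260 km

Required period T = 86164 / 13.0 = 6628.0 s.
From T = 2π√(a³/μ): a = (μ T²/4π²)^(1/3) = (398600 × 6628.0² / 4π²)^(1/3) = 7626 km.
Altitude h = a − R = 7626 − 6371 = 1255 km.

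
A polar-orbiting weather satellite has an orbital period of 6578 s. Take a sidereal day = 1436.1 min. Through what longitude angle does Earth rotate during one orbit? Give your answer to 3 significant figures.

During one orbit Earth rotates (6578.0 / 86166) × 360° = 27.48°.

27.5°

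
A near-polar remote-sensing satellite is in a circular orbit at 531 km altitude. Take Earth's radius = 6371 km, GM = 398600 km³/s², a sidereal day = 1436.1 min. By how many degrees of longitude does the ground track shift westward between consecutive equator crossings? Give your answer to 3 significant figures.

Semi-major axis a = 6371 + 531 = 6902 km. Period T = 2π√(a³/μ) = 2π√(6902³/398600) = 5706.6 s = 95.11 min.
During one orbit Earth rotates (5706.6 / 86166) × 360° = 23.84°.

23.8°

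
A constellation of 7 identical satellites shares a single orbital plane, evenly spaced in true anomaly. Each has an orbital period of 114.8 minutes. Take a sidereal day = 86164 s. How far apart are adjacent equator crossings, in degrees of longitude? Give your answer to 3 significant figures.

T = 114.8 min = 6888.0 s.
Single-satellite node shift = (6888.0/86164) × 360° = 28.78°.
With 7 satellites evenly phased, successive equator crossings are 28.78/7 = 4.111° apart.

4.11°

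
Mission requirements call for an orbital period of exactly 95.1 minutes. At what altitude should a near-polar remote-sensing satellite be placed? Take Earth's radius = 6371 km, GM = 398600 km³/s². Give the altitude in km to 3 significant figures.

T = 95.1 min = 5706.0 s.
From T = 2π√(a³/μ): a = (μ T²/4π²)^(1/3) = (398600 × 5706.0² / 4π²)^(1/3) = 6902 km.
Altitude h = a − R = 6902 − 6371 = 531 km.

531 km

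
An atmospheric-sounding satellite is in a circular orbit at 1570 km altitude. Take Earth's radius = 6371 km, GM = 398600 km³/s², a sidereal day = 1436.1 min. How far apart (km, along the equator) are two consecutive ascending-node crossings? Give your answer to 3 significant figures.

3270 km

Semi-major axis a = 6371 + 1570 = 7941 km. Period T = 2π√(a³/μ) = 2π√(7941³/398600) = 7042.5 s = 117.37 min.
During one orbit Earth rotates (7042.5 / 86166) × 360° = 29.42°.
At the equator that is 29.42° × (2π·6371/360) km/° = 29.42 × 111.2 = 3272 km.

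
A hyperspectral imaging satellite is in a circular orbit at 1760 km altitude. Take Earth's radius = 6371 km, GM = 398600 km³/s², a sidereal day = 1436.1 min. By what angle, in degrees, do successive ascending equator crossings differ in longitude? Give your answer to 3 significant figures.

30.5°

Semi-major axis a = 6371 + 1760 = 8131 km. Period T = 2π√(a³/μ) = 2π√(8131³/398600) = 7296.7 s = 121.61 min.
During one orbit Earth rotates (7296.7 / 86166) × 360° = 30.49°.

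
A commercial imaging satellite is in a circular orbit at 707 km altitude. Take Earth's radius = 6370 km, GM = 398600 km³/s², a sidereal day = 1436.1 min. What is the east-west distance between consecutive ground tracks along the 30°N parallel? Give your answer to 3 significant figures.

Semi-major axis a = 6370 + 707 = 7077 km. Period T = 2π√(a³/μ) = 2π√(7077³/398600) = 5925.0 s = 98.75 min.
Node shift per orbit = (5925.0/86166) × 360° = 24.75°.
Equatorial spacing = 24.75 × 111.2 km/° = 2752 km.
At 30° latitude, spacing = 2752 × cos(30°) = 2383 km.

2380 km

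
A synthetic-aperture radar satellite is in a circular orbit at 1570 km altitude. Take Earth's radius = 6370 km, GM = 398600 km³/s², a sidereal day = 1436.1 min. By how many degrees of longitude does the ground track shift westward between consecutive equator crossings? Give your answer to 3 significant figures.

29.4°

Semi-major axis a = 6370 + 1570 = 7940 km. Period T = 2π√(a³/μ) = 2π√(7940³/398600) = 7041.1 s = 117.35 min.
During one orbit Earth rotates (7041.1 / 86166) × 360° = 29.42°.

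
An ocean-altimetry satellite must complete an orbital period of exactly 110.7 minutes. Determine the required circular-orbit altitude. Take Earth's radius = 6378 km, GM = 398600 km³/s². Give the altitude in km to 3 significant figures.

T = 110.7 min = 6642.0 s.
From T = 2π√(a³/μ): a = (μ T²/4π²)^(1/3) = (398600 × 6642.0² / 4π²)^(1/3) = 7637 km.
Altitude h = a − R = 7637 − 6378 = 1259 km.

1260 km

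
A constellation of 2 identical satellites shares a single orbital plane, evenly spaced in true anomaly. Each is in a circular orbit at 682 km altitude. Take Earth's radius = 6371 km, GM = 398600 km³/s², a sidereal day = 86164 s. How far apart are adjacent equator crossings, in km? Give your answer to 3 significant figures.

Semi-major axis a = 6371 + 682 = 7053 km. Period T = 2π√(a³/μ) = 2π√(7053³/398600) = 5894.8 s = 98.25 min.
Single-satellite node shift = (5894.8/86164) × 360° = 24.63°.
With 2 satellites evenly phased, successive equator crossings are 24.63/2 = 12.315° apart.
That is 12.315 × 111.2 = 1369 km at the equator.

1370 km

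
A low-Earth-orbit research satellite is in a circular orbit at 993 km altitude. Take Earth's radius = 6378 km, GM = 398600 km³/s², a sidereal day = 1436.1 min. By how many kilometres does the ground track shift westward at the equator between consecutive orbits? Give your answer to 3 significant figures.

2930 km

Semi-major axis a = 6378 + 993 = 7371 km. Period T = 2π√(a³/μ) = 2π√(7371³/398600) = 6298.0 s = 104.97 min.
During one orbit Earth rotates (6298.0 / 86166) × 360° = 26.31°.
At the equator that is 26.31° × (2π·6378/360) km/° = 26.31 × 111.3 = 2929 km.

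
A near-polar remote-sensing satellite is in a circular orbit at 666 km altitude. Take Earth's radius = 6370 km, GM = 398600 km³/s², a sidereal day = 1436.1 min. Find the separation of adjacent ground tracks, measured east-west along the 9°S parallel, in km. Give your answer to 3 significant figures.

Semi-major axis a = 6370 + 666 = 7036 km. Period T = 2π√(a³/μ) = 2π√(7036³/398600) = 5873.5 s = 97.89 min.
Node shift per orbit = (5873.5/86166) × 360° = 24.54°.
Equatorial spacing = 24.54 × 111.2 km/° = 2728 km.
At 9° latitude, spacing = 2728 × cos(9°) = 2695 km.

2690 km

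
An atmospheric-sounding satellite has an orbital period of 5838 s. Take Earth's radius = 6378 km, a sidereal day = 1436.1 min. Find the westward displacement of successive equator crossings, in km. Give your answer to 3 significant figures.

2720 km

During one orbit Earth rotates (5838.0 / 86166) × 360° = 24.39°.
At the equator that is 24.39° × (2π·6378/360) km/° = 24.39 × 111.3 = 2715 km.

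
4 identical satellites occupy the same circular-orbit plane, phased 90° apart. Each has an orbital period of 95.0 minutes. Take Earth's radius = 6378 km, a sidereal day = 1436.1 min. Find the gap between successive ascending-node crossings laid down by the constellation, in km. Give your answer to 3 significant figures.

663 km

T = 95.0 min = 5700.0 s.
Single-satellite node shift = (5700.0/86166) × 360° = 23.81°.
With 4 satellites evenly phased, successive equator crossings are 23.81/4 = 5.954° apart.
That is 5.954 × 111.3 = 663 km at the equator.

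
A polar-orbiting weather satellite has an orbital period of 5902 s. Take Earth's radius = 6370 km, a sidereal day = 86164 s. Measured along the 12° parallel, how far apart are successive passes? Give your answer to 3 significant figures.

2680 km

Node shift per orbit = (5902.0/86164) × 360° = 24.66°.
Equatorial spacing = 24.66 × 111.2 km/° = 2742 km.
At 12° latitude, spacing = 2742 × cos(12°) = 2682 km.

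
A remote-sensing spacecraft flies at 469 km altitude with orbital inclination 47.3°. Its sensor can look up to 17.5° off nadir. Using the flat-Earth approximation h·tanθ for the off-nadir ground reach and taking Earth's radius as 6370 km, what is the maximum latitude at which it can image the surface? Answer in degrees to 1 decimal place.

48.6°

For a prograde orbit the ground track reaches latitude ±i = ±47.3°.
Sensor half-swath on the ground ≈ 469·tan(17.5°) = 148 km = 1.33° of latitude.
Maximum observable latitude ≈ 47.3 + 1.33 = 48.6°.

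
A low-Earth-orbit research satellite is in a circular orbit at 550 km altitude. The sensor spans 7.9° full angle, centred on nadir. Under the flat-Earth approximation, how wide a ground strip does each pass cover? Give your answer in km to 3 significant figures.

Half-angle = 7.9°/2 = 3.95°.
Swath width ≈ 2h·tan(θ/2) = 2 × 550 × tan(3.95°) = 76.0 km.

76.0 km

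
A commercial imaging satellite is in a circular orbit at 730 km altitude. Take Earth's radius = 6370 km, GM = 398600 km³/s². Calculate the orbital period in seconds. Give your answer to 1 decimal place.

5953.9 seconds

Semi-major axis a = 6370 + 730 = 7100 km. Period T = 2π√(a³/μ) = 2π√(7100³/398600) = 5953.9 s = 99.23 min.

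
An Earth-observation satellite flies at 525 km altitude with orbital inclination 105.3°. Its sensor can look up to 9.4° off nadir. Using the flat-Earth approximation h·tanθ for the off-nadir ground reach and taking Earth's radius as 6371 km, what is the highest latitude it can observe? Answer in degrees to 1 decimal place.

75.5°

Retrograde orbit: the ground track reaches ±(180° − i) = ±(180 − 105.3) = ±74.7°.
Sensor half-swath on the ground ≈ 525·tan(9.4°) = 87 km = 0.78° of latitude.
Maximum observable latitude ≈ 74.7 + 0.78 = 75.5°.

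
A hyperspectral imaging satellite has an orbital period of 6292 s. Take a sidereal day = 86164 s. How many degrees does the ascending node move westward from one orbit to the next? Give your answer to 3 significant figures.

26.3°

During one orbit Earth rotates (6292.0 / 86164) × 360° = 26.29°.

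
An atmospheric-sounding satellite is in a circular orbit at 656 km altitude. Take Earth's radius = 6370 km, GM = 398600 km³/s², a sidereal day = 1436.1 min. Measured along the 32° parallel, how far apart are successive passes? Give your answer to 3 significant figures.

2310 km

Semi-major axis a = 6370 + 656 = 7026 km. Period T = 2π√(a³/μ) = 2π√(7026³/398600) = 5861.0 s = 97.68 min.
Node shift per orbit = (5861.0/86166) × 360° = 24.49°.
Equatorial spacing = 24.49 × 111.2 km/° = 2722 km.
At 32° latitude, spacing = 2722 × cos(32°) = 2309 km.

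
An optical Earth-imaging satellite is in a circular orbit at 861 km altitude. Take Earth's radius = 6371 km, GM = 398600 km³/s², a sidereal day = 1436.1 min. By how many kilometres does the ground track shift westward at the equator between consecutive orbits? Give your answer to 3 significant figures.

Semi-major axis a = 6371 + 861 = 7232 km. Period T = 2π√(a³/μ) = 2π√(7232³/398600) = 6120.7 s = 102.01 min.
During one orbit Earth rotates (6120.7 / 86166) × 360° = 25.57°.
At the equator that is 25.57° × (2π·6371/360) km/° = 25.57 × 111.2 = 2843 km.

2840 km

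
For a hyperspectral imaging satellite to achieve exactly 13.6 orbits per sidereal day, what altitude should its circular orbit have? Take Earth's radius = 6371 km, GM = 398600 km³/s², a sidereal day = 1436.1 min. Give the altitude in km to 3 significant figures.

Required period T = 86166 / 13.6 = 6335.7 s.
From T = 2π√(a³/μ): a = (μ T²/4π²)^(1/3) = (398600 × 6335.7² / 4π²)^(1/3) = 7400 km.
Altitude h = a − R = 7400 − 6371 = 1029 km.

1030 km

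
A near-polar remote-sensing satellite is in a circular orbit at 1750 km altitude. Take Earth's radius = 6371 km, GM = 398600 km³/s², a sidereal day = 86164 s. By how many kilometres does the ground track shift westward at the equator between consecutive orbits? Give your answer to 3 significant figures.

3380 km

Semi-major axis a = 6371 + 1750 = 8121 km. Period T = 2π√(a³/μ) = 2π√(8121³/398600) = 7283.3 s = 121.39 min.
During one orbit Earth rotates (7283.3 / 86164) × 360° = 30.43°.
At the equator that is 30.43° × (2π·6371/360) km/° = 30.43 × 111.2 = 3384 km.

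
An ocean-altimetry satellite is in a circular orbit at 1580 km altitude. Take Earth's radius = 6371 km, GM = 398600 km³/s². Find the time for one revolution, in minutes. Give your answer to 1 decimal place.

117.6 min

Semi-major axis a = 6371 + 1580 = 7951 km. Period T = 2π√(a³/μ) = 2π√(7951³/398600) = 7055.8 s = 117.60 min.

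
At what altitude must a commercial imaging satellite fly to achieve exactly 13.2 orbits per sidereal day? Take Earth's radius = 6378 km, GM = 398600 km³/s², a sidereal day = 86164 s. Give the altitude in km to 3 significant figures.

1170 km

Required period T = 86164 / 13.2 = 6527.6 s.
From T = 2π√(a³/μ): a = (μ T²/4π²)^(1/3) = (398600 × 6527.6² / 4π²)^(1/3) = 7549 km.
Altitude h = a − R = 7549 − 6378 = 1171 km.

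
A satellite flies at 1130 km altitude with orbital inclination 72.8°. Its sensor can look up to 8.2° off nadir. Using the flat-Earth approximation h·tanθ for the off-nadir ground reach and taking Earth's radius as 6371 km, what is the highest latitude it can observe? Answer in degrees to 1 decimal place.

74.3°

For a prograde orbit the ground track reaches latitude ±i = ±72.8°.
Sensor half-swath on the ground ≈ 1130·tan(8.2°) = 163 km = 1.46° of latitude.
Maximum observable latitude ≈ 72.8 + 1.46 = 74.3°.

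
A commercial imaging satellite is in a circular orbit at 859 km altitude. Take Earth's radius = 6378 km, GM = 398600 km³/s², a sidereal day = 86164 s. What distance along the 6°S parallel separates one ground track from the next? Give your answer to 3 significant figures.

Semi-major axis a = 6378 + 859 = 7237 km. Period T = 2π√(a³/μ) = 2π√(7237³/398600) = 6127.0 s = 102.12 min.
Node shift per orbit = (6127.0/86164) × 360° = 25.60°.
Equatorial spacing = 25.60 × 111.3 km/° = 2850 km.
At 6° latitude, spacing = 2850 × cos(6°) = 2834 km.

2830 km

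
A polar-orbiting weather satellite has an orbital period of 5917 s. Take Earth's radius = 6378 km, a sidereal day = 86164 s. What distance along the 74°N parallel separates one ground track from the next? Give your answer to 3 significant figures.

Node shift per orbit = (5917.0/86164) × 360° = 24.72°.
Equatorial spacing = 24.72 × 111.3 km/° = 2752 km.
At 74° latitude, spacing = 2752 × cos(74°) = 759 km.

759 km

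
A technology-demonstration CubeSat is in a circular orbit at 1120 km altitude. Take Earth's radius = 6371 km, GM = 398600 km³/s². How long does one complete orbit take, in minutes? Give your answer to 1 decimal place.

Semi-major axis a = 6371 + 1120 = 7491 km. Period T = 2π√(a³/μ) = 2π√(7491³/398600) = 6452.4 s = 107.54 min.

107.5 min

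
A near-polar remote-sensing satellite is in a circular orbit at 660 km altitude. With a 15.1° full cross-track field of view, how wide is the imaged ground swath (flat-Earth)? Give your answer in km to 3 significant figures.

Half-angle = 15.1°/2 = 7.55°.
Swath width ≈ 2h·tan(θ/2) = 2 × 660 × tan(7.55°) = 175.0 km.

175 km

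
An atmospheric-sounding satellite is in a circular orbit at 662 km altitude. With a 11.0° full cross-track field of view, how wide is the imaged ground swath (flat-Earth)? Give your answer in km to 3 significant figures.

127 km

Half-angle = 11.0°/2 = 5.5°.
Swath width ≈ 2h·tan(θ/2) = 2 × 662 × tan(5.5°) = 127.5 km.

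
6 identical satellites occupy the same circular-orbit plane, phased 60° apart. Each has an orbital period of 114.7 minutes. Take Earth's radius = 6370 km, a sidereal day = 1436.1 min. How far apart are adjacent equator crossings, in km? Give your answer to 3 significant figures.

T = 114.7 min = 6882.0 s.
Single-satellite node shift = (6882.0/86166) × 360° = 28.75°.
With 6 satellites evenly phased, successive equator crossings are 28.75/6 = 4.792° apart.
That is 4.792 × 111.2 = 533 km at the equator.

533 km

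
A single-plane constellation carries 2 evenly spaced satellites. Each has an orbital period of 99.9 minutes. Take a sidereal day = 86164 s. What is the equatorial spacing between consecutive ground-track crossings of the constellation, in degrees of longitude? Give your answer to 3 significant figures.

12.5°

T = 99.9 min = 5994.0 s.
Single-satellite node shift = (5994.0/86164) × 360° = 25.04°.
With 2 satellites evenly phased, successive equator crossings are 25.04/2 = 12.522° apart.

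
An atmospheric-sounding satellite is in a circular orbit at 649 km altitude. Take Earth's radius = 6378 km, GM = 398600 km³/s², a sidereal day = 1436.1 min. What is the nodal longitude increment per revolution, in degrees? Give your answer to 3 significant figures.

24.5°

Semi-major axis a = 6378 + 649 = 7027 km. Period T = 2π√(a³/μ) = 2π√(7027³/398600) = 5862.3 s = 97.70 min.
During one orbit Earth rotates (5862.3 / 86166) × 360° = 24.49°.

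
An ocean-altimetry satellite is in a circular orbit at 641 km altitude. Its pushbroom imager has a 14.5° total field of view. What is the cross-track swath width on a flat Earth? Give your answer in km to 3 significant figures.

Half-angle = 14.5°/2 = 7.25°.
Swath width ≈ 2h·tan(θ/2) = 2 × 641 × tan(7.25°) = 163.1 km.

163 km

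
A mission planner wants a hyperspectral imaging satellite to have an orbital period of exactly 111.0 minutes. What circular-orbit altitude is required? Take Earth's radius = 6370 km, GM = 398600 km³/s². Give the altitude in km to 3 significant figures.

1280 km

T = 111.0 min = 6660.0 s.
From T = 2π√(a³/μ): a = (μ T²/4π²)^(1/3) = (398600 × 6660.0² / 4π²)^(1/3) = 7651 km.
Altitude h = a − R = 7651 − 6370 = 1281 km.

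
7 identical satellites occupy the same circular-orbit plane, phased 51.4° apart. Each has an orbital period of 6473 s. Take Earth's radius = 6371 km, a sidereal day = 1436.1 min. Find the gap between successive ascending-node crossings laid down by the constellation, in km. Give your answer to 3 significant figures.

Single-satellite node shift = (6473.0/86166) × 360° = 27.04°.
With 7 satellites evenly phased, successive equator crossings are 27.04/7 = 3.863° apart.
That is 3.863 × 111.2 = 430 km at the equator.

430 km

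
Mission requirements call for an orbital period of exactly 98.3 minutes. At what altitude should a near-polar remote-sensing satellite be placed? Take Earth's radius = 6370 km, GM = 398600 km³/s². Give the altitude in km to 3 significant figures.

686 km

T = 98.3 min = 5898.0 s.
From T = 2π√(a³/μ): a = (μ T²/4π²)^(1/3) = (398600 × 5898.0² / 4π²)^(1/3) = 7056 km.
Altitude h = a − R = 7056 − 6370 = 686 km.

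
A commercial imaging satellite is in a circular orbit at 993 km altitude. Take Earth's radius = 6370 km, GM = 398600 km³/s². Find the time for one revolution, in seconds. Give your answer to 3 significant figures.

Semi-major axis a = 6370 + 993 = 7363 km. Period T = 2π√(a³/μ) = 2π√(7363³/398600) = 6287.7 s = 104.80 min.

6290 seconds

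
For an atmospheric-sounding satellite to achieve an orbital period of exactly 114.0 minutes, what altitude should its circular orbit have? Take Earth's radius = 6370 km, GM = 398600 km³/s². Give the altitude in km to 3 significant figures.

T = 114.0 min = 6840.0 s.
From T = 2π√(a³/μ): a = (μ T²/4π²)^(1/3) = (398600 × 6840.0² / 4π²)^(1/3) = 7788 km.
Altitude h = a − R = 7788 − 6370 = 1418 km.

1420 km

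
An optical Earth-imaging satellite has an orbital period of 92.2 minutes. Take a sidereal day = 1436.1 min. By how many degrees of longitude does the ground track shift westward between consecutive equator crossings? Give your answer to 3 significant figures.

T = 92.2 min = 5532.0 s.
During one orbit Earth rotates (5532.0 / 86166) × 360° = 23.11°.

23.1°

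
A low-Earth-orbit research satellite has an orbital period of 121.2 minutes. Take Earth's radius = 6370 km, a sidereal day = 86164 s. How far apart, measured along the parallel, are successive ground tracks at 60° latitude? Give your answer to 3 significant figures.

T = 121.2 min = 7272.0 s.
Node shift per orbit = (7272.0/86164) × 360° = 30.38°.
Equatorial spacing = 30.38 × 111.2 km/° = 3378 km.
At 60° latitude, spacing = 3378 × cos(60°) = 1689 km.

1690 km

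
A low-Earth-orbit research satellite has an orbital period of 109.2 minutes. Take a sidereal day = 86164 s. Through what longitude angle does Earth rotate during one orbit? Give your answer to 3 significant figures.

27.4°

T = 109.2 min = 6552.0 s.
During one orbit Earth rotates (6552.0 / 86164) × 360° = 27.37°.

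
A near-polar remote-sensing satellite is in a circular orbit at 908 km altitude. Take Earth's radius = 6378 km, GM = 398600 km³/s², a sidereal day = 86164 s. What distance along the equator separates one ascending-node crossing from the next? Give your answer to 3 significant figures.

Semi-major axis a = 6378 + 908 = 7286 km. Period T = 2π√(a³/μ) = 2π√(7286³/398600) = 6189.3 s = 103.16 min.
During one orbit Earth rotates (6189.3 / 86164) × 360° = 25.86°.
At the equator that is 25.86° × (2π·6378/360) km/° = 25.86 × 111.3 = 2879 km.

2880 km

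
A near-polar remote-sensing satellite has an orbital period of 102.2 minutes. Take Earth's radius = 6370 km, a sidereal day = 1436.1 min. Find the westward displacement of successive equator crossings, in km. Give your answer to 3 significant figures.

2850 km

T = 102.2 min = 6132.0 s.
During one orbit Earth rotates (6132.0 / 86166) × 360° = 25.62°.
At the equator that is 25.62° × (2π·6370/360) km/° = 25.62 × 111.2 = 2848 km.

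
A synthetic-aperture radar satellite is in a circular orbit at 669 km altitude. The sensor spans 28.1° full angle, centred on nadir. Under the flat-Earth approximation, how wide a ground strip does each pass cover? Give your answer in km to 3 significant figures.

Half-angle = 28.1°/2 = 14.05°.
Swath width ≈ 2h·tan(θ/2) = 2 × 669 × tan(14.05°) = 334.8 km.

335 km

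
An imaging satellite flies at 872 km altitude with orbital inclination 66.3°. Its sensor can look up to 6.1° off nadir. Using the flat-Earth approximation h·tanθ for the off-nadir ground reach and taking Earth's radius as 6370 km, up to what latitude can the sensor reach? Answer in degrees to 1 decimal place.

67.1°

For a prograde orbit the ground track reaches latitude ±i = ±66.3°.
Sensor half-swath on the ground ≈ 872·tan(6.1°) = 93 km = 0.84° of latitude.
Maximum observable latitude ≈ 66.3 + 0.84 = 67.1°.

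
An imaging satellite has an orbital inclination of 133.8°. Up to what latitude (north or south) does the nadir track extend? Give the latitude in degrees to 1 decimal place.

46.2°

Retrograde orbit: the ground track reaches ±(180° − i) = ±(180 − 133.8) = ±46.2°.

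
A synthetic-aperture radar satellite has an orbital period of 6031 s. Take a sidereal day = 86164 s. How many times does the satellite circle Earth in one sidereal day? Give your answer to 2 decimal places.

14.29

Orbits per sidereal day = 86164 / 6031.0 = 14.287.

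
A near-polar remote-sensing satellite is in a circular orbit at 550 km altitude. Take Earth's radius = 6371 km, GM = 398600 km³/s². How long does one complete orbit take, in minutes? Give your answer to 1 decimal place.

95.5 min

Semi-major axis a = 6371 + 550 = 6921 km. Period T = 2π√(a³/μ) = 2π√(6921³/398600) = 5730.1 s = 95.50 min.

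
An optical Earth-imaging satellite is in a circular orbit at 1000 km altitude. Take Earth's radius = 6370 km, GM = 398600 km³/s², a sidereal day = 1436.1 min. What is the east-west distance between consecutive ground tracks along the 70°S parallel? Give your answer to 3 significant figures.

1000 km

Semi-major axis a = 6370 + 1000 = 7370 km. Period T = 2π√(a³/μ) = 2π√(7370³/398600) = 6296.7 s = 104.94 min.
Node shift per orbit = (6296.7/86166) × 360° = 26.31°.
Equatorial spacing = 26.31 × 111.2 km/° = 2925 km.
At 70° latitude, spacing = 2925 × cos(70°) = 1000 km.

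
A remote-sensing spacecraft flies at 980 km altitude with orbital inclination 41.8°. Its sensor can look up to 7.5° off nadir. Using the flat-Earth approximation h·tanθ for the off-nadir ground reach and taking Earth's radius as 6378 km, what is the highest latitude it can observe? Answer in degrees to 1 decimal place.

43.0°

For a prograde orbit the ground track reaches latitude ±i = ±41.8°.
Sensor half-swath on the ground ≈ 980·tan(7.5°) = 129 km = 1.16° of latitude.
Maximum observable latitude ≈ 41.8 + 1.16 = 43.0°.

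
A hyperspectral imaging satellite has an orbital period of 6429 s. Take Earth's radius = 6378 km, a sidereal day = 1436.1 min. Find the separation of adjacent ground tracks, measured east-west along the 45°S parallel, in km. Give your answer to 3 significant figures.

2110 km

Node shift per orbit = (6429.0/86166) × 360° = 26.86°.
Equatorial spacing = 26.86 × 111.3 km/° = 2990 km.
At 45° latitude, spacing = 2990 × cos(45°) = 2114 km.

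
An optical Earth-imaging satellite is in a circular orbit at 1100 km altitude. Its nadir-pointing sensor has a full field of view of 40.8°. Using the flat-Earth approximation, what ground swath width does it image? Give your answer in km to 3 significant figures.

Half-angle = 40.8°/2 = 20.4°.
Swath width ≈ 2h·tan(θ/2) = 2 × 1100 × tan(20.4°) = 818.2 km.

818 km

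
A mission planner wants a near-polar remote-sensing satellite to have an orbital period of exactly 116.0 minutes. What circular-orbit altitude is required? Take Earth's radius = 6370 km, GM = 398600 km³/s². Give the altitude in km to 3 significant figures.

1510 km

T = 116.0 min = 6960.0 s.
From T = 2π√(a³/μ): a = (μ T²/4π²)^(1/3) = (398600 × 6960.0² / 4π²)^(1/3) = 7879 km.
Altitude h = a − R = 7879 − 6370 = 1509 km.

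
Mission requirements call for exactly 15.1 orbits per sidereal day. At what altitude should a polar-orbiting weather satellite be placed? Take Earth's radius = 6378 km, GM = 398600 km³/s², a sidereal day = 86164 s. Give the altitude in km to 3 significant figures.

Required period T = 86164 / 15.1 = 5706.2 s.
From T = 2π√(a³/μ): a = (μ T²/4π²)^(1/3) = (398600 × 5706.2² / 4π²)^(1/3) = 6902 km.
Altitude h = a − R = 6902 − 6378 = 524 km.

524 km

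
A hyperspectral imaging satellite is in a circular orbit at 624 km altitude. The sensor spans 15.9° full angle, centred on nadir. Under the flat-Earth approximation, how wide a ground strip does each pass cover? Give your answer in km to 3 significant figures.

174 km

Half-angle = 15.9°/2 = 7.95°.
Swath width ≈ 2h·tan(θ/2) = 2 × 624 × tan(7.95°) = 174.3 km.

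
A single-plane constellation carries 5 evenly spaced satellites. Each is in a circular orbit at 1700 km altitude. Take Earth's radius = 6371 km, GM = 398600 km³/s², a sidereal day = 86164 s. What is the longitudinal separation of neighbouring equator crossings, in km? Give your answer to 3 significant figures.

Semi-major axis a = 6371 + 1700 = 8071 km. Period T = 2π√(a³/μ) = 2π√(8071³/398600) = 7216.1 s = 120.27 min.
Single-satellite node shift = (7216.1/86164) × 360° = 30.15°.
With 5 satellites evenly phased, successive equator crossings are 30.15/5 = 6.030° apart.
That is 6.030 × 111.2 = 670 km at the equator.

670 km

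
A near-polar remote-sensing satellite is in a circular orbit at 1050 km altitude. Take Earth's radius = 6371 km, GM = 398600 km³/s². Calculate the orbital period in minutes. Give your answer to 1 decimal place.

Semi-major axis a = 6371 + 1050 = 7421 km. Period T = 2π√(a³/μ) = 2π√(7421³/398600) = 6362.2 s = 106.04 min.

106.0 min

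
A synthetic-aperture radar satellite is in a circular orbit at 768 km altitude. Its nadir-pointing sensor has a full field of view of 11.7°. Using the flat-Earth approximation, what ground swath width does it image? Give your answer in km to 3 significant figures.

157 km

Half-angle = 11.7°/2 = 5.85°.
Swath width ≈ 2h·tan(θ/2) = 2 × 768 × tan(5.85°) = 157.4 km.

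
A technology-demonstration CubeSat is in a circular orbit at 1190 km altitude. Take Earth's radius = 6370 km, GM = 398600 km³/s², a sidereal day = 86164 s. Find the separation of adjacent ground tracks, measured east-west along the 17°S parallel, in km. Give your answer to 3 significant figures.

Semi-major axis a = 6370 + 1190 = 7560 km. Period T = 2π√(a³/μ) = 2π√(7560³/398600) = 6541.7 s = 109.03 min.
Node shift per orbit = (6541.7/86164) × 360° = 27.33°.
Equatorial spacing = 27.33 × 111.2 km/° = 3039 km.
At 17° latitude, spacing = 3039 × cos(17°) = 2906 km.

2910 km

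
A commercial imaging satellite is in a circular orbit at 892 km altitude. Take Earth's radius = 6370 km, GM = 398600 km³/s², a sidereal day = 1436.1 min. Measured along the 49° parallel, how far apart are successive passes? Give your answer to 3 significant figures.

Semi-major axis a = 6370 + 892 = 7262 km. Period T = 2π√(a³/μ) = 2π√(7262³/398600) = 6158.8 s = 102.65 min.
Node shift per orbit = (6158.8/86166) × 360° = 25.73°.
Equatorial spacing = 25.73 × 111.2 km/° = 2861 km.
At 49° latitude, spacing = 2861 × cos(49°) = 1877 km.

1880 km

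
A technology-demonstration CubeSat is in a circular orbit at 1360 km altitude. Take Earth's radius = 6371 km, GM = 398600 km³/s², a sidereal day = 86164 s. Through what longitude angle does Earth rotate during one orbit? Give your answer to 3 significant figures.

Semi-major axis a = 6371 + 1360 = 7731 km. Period T = 2π√(a³/μ) = 2π√(7731³/398600) = 6765.0 s = 112.75 min.
During one orbit Earth rotates (6765.0 / 86164) × 360° = 28.26°.

28.3°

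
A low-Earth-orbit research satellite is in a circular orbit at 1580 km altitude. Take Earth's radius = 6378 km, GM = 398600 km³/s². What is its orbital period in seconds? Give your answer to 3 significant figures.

Semi-major axis a = 6378 + 1580 = 7958 km. Period T = 2π√(a³/μ) = 2π√(7958³/398600) = 7065.1 s = 117.75 min.

7070 seconds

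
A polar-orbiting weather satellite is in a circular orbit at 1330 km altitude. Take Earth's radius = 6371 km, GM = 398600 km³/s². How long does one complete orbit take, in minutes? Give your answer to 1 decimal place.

Semi-major axis a = 6371 + 1330 = 7701 km. Period T = 2π√(a³/μ) = 2π√(7701³/398600) = 6725.6 s = 112.09 min.

112.1 min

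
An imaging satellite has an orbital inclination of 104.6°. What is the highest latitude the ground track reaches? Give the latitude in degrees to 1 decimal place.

75.4°

Retrograde orbit: the ground track reaches ±(180° − i) = ±(180 − 104.6) = ±75.4°.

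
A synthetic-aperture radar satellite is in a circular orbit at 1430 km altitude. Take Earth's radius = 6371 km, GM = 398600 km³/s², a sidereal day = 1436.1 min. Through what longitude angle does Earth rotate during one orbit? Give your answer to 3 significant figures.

28.6°

Semi-major axis a = 6371 + 1430 = 7801 km. Period T = 2π√(a³/μ) = 2π√(7801³/398600) = 6857.0 s = 114.28 min.
During one orbit Earth rotates (6857.0 / 86166) × 360° = 28.65°.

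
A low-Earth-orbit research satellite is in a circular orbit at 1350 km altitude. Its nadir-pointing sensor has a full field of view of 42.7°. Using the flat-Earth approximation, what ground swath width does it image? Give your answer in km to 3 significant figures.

Half-angle = 42.7°/2 = 21.35°.
Swath width ≈ 2h·tan(θ/2) = 2 × 1350 × tan(21.35°) = 1055.4 km.

1060 km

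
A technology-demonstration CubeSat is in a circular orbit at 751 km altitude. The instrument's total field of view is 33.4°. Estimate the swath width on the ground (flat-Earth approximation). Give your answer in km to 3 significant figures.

451 km

Half-angle = 33.4°/2 = 16.7°.
Swath width ≈ 2h·tan(θ/2) = 2 × 751 × tan(16.7°) = 450.6 km.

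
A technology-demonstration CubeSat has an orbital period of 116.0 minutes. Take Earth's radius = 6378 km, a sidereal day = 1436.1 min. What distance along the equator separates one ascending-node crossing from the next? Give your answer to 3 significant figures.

T = 116.0 min = 6960.0 s.
During one orbit Earth rotates (6960.0 / 86166) × 360° = 29.08°.
At the equator that is 29.08° × (2π·6378/360) km/° = 29.08 × 111.3 = 3237 km.

3240 km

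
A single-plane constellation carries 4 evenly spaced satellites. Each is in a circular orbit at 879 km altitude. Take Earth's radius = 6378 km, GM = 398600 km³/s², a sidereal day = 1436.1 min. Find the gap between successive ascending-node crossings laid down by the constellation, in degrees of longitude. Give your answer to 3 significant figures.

Semi-major axis a = 6378 + 879 = 7257 km. Period T = 2π√(a³/μ) = 2π√(7257³/398600) = 6152.4 s = 102.54 min.
Single-satellite node shift = (6152.4/86166) × 360° = 25.70°.
With 4 satellites evenly phased, successive equator crossings are 25.70/4 = 6.426° apart.

6.43°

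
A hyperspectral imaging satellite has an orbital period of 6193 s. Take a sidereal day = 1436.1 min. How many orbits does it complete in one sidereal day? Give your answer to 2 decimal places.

13.91

Orbits per sidereal day = 86166 / 6193.0 = 13.913.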